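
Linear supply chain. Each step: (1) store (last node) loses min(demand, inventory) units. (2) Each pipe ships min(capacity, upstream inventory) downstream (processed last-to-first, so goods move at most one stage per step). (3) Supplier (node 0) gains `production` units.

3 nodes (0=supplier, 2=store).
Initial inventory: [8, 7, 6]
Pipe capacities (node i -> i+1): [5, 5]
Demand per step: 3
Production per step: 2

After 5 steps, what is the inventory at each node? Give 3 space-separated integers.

Step 1: demand=3,sold=3 ship[1->2]=5 ship[0->1]=5 prod=2 -> inv=[5 7 8]
Step 2: demand=3,sold=3 ship[1->2]=5 ship[0->1]=5 prod=2 -> inv=[2 7 10]
Step 3: demand=3,sold=3 ship[1->2]=5 ship[0->1]=2 prod=2 -> inv=[2 4 12]
Step 4: demand=3,sold=3 ship[1->2]=4 ship[0->1]=2 prod=2 -> inv=[2 2 13]
Step 5: demand=3,sold=3 ship[1->2]=2 ship[0->1]=2 prod=2 -> inv=[2 2 12]

2 2 12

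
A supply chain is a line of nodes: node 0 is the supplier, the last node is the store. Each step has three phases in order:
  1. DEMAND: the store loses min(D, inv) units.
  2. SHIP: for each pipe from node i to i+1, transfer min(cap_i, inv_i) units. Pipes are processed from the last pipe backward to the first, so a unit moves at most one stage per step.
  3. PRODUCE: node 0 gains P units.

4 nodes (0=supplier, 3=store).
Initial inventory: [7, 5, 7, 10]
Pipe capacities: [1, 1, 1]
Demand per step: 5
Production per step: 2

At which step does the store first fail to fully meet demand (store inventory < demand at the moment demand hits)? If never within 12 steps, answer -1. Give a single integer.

Step 1: demand=5,sold=5 ship[2->3]=1 ship[1->2]=1 ship[0->1]=1 prod=2 -> [8 5 7 6]
Step 2: demand=5,sold=5 ship[2->3]=1 ship[1->2]=1 ship[0->1]=1 prod=2 -> [9 5 7 2]
Step 3: demand=5,sold=2 ship[2->3]=1 ship[1->2]=1 ship[0->1]=1 prod=2 -> [10 5 7 1]
Step 4: demand=5,sold=1 ship[2->3]=1 ship[1->2]=1 ship[0->1]=1 prod=2 -> [11 5 7 1]
Step 5: demand=5,sold=1 ship[2->3]=1 ship[1->2]=1 ship[0->1]=1 prod=2 -> [12 5 7 1]
Step 6: demand=5,sold=1 ship[2->3]=1 ship[1->2]=1 ship[0->1]=1 prod=2 -> [13 5 7 1]
Step 7: demand=5,sold=1 ship[2->3]=1 ship[1->2]=1 ship[0->1]=1 prod=2 -> [14 5 7 1]
Step 8: demand=5,sold=1 ship[2->3]=1 ship[1->2]=1 ship[0->1]=1 prod=2 -> [15 5 7 1]
Step 9: demand=5,sold=1 ship[2->3]=1 ship[1->2]=1 ship[0->1]=1 prod=2 -> [16 5 7 1]
Step 10: demand=5,sold=1 ship[2->3]=1 ship[1->2]=1 ship[0->1]=1 prod=2 -> [17 5 7 1]
Step 11: demand=5,sold=1 ship[2->3]=1 ship[1->2]=1 ship[0->1]=1 prod=2 -> [18 5 7 1]
Step 12: demand=5,sold=1 ship[2->3]=1 ship[1->2]=1 ship[0->1]=1 prod=2 -> [19 5 7 1]
First stockout at step 3

3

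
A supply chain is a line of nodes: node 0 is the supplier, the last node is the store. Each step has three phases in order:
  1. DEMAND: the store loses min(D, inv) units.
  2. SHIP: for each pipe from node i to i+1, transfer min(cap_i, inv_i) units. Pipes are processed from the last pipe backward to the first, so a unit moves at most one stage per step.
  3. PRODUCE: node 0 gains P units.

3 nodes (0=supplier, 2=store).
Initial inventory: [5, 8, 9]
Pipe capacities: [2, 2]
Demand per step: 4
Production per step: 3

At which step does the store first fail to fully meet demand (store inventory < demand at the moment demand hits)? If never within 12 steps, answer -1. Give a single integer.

Step 1: demand=4,sold=4 ship[1->2]=2 ship[0->1]=2 prod=3 -> [6 8 7]
Step 2: demand=4,sold=4 ship[1->2]=2 ship[0->1]=2 prod=3 -> [7 8 5]
Step 3: demand=4,sold=4 ship[1->2]=2 ship[0->1]=2 prod=3 -> [8 8 3]
Step 4: demand=4,sold=3 ship[1->2]=2 ship[0->1]=2 prod=3 -> [9 8 2]
Step 5: demand=4,sold=2 ship[1->2]=2 ship[0->1]=2 prod=3 -> [10 8 2]
Step 6: demand=4,sold=2 ship[1->2]=2 ship[0->1]=2 prod=3 -> [11 8 2]
Step 7: demand=4,sold=2 ship[1->2]=2 ship[0->1]=2 prod=3 -> [12 8 2]
Step 8: demand=4,sold=2 ship[1->2]=2 ship[0->1]=2 prod=3 -> [13 8 2]
Step 9: demand=4,sold=2 ship[1->2]=2 ship[0->1]=2 prod=3 -> [14 8 2]
Step 10: demand=4,sold=2 ship[1->2]=2 ship[0->1]=2 prod=3 -> [15 8 2]
Step 11: demand=4,sold=2 ship[1->2]=2 ship[0->1]=2 prod=3 -> [16 8 2]
Step 12: demand=4,sold=2 ship[1->2]=2 ship[0->1]=2 prod=3 -> [17 8 2]
First stockout at step 4

4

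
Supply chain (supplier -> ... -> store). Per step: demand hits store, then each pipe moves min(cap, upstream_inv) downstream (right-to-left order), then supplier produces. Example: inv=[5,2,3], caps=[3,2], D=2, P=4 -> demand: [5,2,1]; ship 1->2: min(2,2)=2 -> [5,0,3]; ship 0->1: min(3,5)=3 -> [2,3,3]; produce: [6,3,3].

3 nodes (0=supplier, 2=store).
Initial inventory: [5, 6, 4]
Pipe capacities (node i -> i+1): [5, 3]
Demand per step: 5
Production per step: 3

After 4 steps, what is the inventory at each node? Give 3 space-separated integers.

Step 1: demand=5,sold=4 ship[1->2]=3 ship[0->1]=5 prod=3 -> inv=[3 8 3]
Step 2: demand=5,sold=3 ship[1->2]=3 ship[0->1]=3 prod=3 -> inv=[3 8 3]
Step 3: demand=5,sold=3 ship[1->2]=3 ship[0->1]=3 prod=3 -> inv=[3 8 3]
Step 4: demand=5,sold=3 ship[1->2]=3 ship[0->1]=3 prod=3 -> inv=[3 8 3]

3 8 3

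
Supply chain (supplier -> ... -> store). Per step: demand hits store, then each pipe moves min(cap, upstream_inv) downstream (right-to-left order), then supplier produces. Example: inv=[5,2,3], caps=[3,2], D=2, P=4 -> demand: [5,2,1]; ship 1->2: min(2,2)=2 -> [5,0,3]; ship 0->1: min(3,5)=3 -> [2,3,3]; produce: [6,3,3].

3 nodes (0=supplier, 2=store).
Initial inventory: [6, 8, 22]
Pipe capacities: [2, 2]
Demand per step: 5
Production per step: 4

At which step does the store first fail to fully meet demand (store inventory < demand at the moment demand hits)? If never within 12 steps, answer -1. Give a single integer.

Step 1: demand=5,sold=5 ship[1->2]=2 ship[0->1]=2 prod=4 -> [8 8 19]
Step 2: demand=5,sold=5 ship[1->2]=2 ship[0->1]=2 prod=4 -> [10 8 16]
Step 3: demand=5,sold=5 ship[1->2]=2 ship[0->1]=2 prod=4 -> [12 8 13]
Step 4: demand=5,sold=5 ship[1->2]=2 ship[0->1]=2 prod=4 -> [14 8 10]
Step 5: demand=5,sold=5 ship[1->2]=2 ship[0->1]=2 prod=4 -> [16 8 7]
Step 6: demand=5,sold=5 ship[1->2]=2 ship[0->1]=2 prod=4 -> [18 8 4]
Step 7: demand=5,sold=4 ship[1->2]=2 ship[0->1]=2 prod=4 -> [20 8 2]
Step 8: demand=5,sold=2 ship[1->2]=2 ship[0->1]=2 prod=4 -> [22 8 2]
Step 9: demand=5,sold=2 ship[1->2]=2 ship[0->1]=2 prod=4 -> [24 8 2]
Step 10: demand=5,sold=2 ship[1->2]=2 ship[0->1]=2 prod=4 -> [26 8 2]
Step 11: demand=5,sold=2 ship[1->2]=2 ship[0->1]=2 prod=4 -> [28 8 2]
Step 12: demand=5,sold=2 ship[1->2]=2 ship[0->1]=2 prod=4 -> [30 8 2]
First stockout at step 7

7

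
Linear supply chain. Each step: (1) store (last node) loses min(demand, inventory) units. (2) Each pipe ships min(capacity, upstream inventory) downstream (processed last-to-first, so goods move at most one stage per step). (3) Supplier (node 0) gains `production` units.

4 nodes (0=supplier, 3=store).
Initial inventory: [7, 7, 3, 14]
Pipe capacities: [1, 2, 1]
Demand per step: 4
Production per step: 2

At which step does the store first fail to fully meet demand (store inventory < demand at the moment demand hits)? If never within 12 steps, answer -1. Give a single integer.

Step 1: demand=4,sold=4 ship[2->3]=1 ship[1->2]=2 ship[0->1]=1 prod=2 -> [8 6 4 11]
Step 2: demand=4,sold=4 ship[2->3]=1 ship[1->2]=2 ship[0->1]=1 prod=2 -> [9 5 5 8]
Step 3: demand=4,sold=4 ship[2->3]=1 ship[1->2]=2 ship[0->1]=1 prod=2 -> [10 4 6 5]
Step 4: demand=4,sold=4 ship[2->3]=1 ship[1->2]=2 ship[0->1]=1 prod=2 -> [11 3 7 2]
Step 5: demand=4,sold=2 ship[2->3]=1 ship[1->2]=2 ship[0->1]=1 prod=2 -> [12 2 8 1]
Step 6: demand=4,sold=1 ship[2->3]=1 ship[1->2]=2 ship[0->1]=1 prod=2 -> [13 1 9 1]
Step 7: demand=4,sold=1 ship[2->3]=1 ship[1->2]=1 ship[0->1]=1 prod=2 -> [14 1 9 1]
Step 8: demand=4,sold=1 ship[2->3]=1 ship[1->2]=1 ship[0->1]=1 prod=2 -> [15 1 9 1]
Step 9: demand=4,sold=1 ship[2->3]=1 ship[1->2]=1 ship[0->1]=1 prod=2 -> [16 1 9 1]
Step 10: demand=4,sold=1 ship[2->3]=1 ship[1->2]=1 ship[0->1]=1 prod=2 -> [17 1 9 1]
Step 11: demand=4,sold=1 ship[2->3]=1 ship[1->2]=1 ship[0->1]=1 prod=2 -> [18 1 9 1]
Step 12: demand=4,sold=1 ship[2->3]=1 ship[1->2]=1 ship[0->1]=1 prod=2 -> [19 1 9 1]
First stockout at step 5

5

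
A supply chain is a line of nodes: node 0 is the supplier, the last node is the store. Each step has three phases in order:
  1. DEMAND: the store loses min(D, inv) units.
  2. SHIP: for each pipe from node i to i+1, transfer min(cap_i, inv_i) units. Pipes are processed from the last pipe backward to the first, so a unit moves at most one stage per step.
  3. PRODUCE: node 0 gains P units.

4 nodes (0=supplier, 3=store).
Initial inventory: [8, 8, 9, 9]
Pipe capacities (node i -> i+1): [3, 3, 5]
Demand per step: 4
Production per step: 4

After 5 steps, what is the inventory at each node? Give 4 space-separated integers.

Step 1: demand=4,sold=4 ship[2->3]=5 ship[1->2]=3 ship[0->1]=3 prod=4 -> inv=[9 8 7 10]
Step 2: demand=4,sold=4 ship[2->3]=5 ship[1->2]=3 ship[0->1]=3 prod=4 -> inv=[10 8 5 11]
Step 3: demand=4,sold=4 ship[2->3]=5 ship[1->2]=3 ship[0->1]=3 prod=4 -> inv=[11 8 3 12]
Step 4: demand=4,sold=4 ship[2->3]=3 ship[1->2]=3 ship[0->1]=3 prod=4 -> inv=[12 8 3 11]
Step 5: demand=4,sold=4 ship[2->3]=3 ship[1->2]=3 ship[0->1]=3 prod=4 -> inv=[13 8 3 10]

13 8 3 10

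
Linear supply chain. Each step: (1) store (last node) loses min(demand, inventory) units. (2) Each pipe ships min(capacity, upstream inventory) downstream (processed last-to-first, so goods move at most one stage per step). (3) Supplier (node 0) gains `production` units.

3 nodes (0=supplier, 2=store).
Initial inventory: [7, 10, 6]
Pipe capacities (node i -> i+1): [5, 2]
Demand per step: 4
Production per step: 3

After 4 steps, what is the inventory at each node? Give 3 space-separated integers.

Step 1: demand=4,sold=4 ship[1->2]=2 ship[0->1]=5 prod=3 -> inv=[5 13 4]
Step 2: demand=4,sold=4 ship[1->2]=2 ship[0->1]=5 prod=3 -> inv=[3 16 2]
Step 3: demand=4,sold=2 ship[1->2]=2 ship[0->1]=3 prod=3 -> inv=[3 17 2]
Step 4: demand=4,sold=2 ship[1->2]=2 ship[0->1]=3 prod=3 -> inv=[3 18 2]

3 18 2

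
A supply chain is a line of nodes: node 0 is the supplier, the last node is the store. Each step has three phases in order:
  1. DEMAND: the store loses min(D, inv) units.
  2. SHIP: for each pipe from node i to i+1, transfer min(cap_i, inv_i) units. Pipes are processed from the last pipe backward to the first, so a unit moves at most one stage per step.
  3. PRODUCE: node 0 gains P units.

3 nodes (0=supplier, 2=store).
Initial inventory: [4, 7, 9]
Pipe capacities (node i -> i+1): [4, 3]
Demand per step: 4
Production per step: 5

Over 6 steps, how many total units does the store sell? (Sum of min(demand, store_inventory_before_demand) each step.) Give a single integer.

Answer: 24

Derivation:
Step 1: sold=4 (running total=4) -> [5 8 8]
Step 2: sold=4 (running total=8) -> [6 9 7]
Step 3: sold=4 (running total=12) -> [7 10 6]
Step 4: sold=4 (running total=16) -> [8 11 5]
Step 5: sold=4 (running total=20) -> [9 12 4]
Step 6: sold=4 (running total=24) -> [10 13 3]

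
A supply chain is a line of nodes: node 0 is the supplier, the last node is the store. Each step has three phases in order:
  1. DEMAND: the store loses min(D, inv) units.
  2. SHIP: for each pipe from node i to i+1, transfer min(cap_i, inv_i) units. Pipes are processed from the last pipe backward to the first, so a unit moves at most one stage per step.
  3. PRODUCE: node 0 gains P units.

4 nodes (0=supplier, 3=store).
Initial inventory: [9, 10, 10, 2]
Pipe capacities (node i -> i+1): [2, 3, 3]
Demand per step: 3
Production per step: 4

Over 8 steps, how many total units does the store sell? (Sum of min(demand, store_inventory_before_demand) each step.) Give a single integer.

Step 1: sold=2 (running total=2) -> [11 9 10 3]
Step 2: sold=3 (running total=5) -> [13 8 10 3]
Step 3: sold=3 (running total=8) -> [15 7 10 3]
Step 4: sold=3 (running total=11) -> [17 6 10 3]
Step 5: sold=3 (running total=14) -> [19 5 10 3]
Step 6: sold=3 (running total=17) -> [21 4 10 3]
Step 7: sold=3 (running total=20) -> [23 3 10 3]
Step 8: sold=3 (running total=23) -> [25 2 10 3]

Answer: 23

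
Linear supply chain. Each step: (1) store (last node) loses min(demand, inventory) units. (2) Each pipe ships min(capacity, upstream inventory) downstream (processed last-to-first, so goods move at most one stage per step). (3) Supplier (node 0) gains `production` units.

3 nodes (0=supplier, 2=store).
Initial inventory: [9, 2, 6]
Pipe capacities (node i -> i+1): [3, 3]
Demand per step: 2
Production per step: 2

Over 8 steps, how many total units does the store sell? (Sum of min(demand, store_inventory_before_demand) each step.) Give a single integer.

Step 1: sold=2 (running total=2) -> [8 3 6]
Step 2: sold=2 (running total=4) -> [7 3 7]
Step 3: sold=2 (running total=6) -> [6 3 8]
Step 4: sold=2 (running total=8) -> [5 3 9]
Step 5: sold=2 (running total=10) -> [4 3 10]
Step 6: sold=2 (running total=12) -> [3 3 11]
Step 7: sold=2 (running total=14) -> [2 3 12]
Step 8: sold=2 (running total=16) -> [2 2 13]

Answer: 16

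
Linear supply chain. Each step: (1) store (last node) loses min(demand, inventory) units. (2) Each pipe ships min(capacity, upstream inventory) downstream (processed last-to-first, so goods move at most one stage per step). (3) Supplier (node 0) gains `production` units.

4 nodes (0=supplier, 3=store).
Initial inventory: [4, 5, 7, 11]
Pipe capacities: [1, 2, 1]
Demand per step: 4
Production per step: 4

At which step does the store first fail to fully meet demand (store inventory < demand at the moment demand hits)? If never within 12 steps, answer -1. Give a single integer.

Step 1: demand=4,sold=4 ship[2->3]=1 ship[1->2]=2 ship[0->1]=1 prod=4 -> [7 4 8 8]
Step 2: demand=4,sold=4 ship[2->3]=1 ship[1->2]=2 ship[0->1]=1 prod=4 -> [10 3 9 5]
Step 3: demand=4,sold=4 ship[2->3]=1 ship[1->2]=2 ship[0->1]=1 prod=4 -> [13 2 10 2]
Step 4: demand=4,sold=2 ship[2->3]=1 ship[1->2]=2 ship[0->1]=1 prod=4 -> [16 1 11 1]
Step 5: demand=4,sold=1 ship[2->3]=1 ship[1->2]=1 ship[0->1]=1 prod=4 -> [19 1 11 1]
Step 6: demand=4,sold=1 ship[2->3]=1 ship[1->2]=1 ship[0->1]=1 prod=4 -> [22 1 11 1]
Step 7: demand=4,sold=1 ship[2->3]=1 ship[1->2]=1 ship[0->1]=1 prod=4 -> [25 1 11 1]
Step 8: demand=4,sold=1 ship[2->3]=1 ship[1->2]=1 ship[0->1]=1 prod=4 -> [28 1 11 1]
Step 9: demand=4,sold=1 ship[2->3]=1 ship[1->2]=1 ship[0->1]=1 prod=4 -> [31 1 11 1]
Step 10: demand=4,sold=1 ship[2->3]=1 ship[1->2]=1 ship[0->1]=1 prod=4 -> [34 1 11 1]
Step 11: demand=4,sold=1 ship[2->3]=1 ship[1->2]=1 ship[0->1]=1 prod=4 -> [37 1 11 1]
Step 12: demand=4,sold=1 ship[2->3]=1 ship[1->2]=1 ship[0->1]=1 prod=4 -> [40 1 11 1]
First stockout at step 4

4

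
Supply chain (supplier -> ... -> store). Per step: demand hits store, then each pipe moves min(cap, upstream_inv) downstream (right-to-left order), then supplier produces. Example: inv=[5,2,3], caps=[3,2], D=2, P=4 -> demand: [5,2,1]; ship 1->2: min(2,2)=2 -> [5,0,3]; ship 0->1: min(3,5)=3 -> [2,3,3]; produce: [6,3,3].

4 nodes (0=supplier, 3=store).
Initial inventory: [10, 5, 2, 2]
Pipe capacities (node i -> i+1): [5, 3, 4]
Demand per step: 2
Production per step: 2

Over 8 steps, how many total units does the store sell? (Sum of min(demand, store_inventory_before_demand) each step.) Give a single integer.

Step 1: sold=2 (running total=2) -> [7 7 3 2]
Step 2: sold=2 (running total=4) -> [4 9 3 3]
Step 3: sold=2 (running total=6) -> [2 10 3 4]
Step 4: sold=2 (running total=8) -> [2 9 3 5]
Step 5: sold=2 (running total=10) -> [2 8 3 6]
Step 6: sold=2 (running total=12) -> [2 7 3 7]
Step 7: sold=2 (running total=14) -> [2 6 3 8]
Step 8: sold=2 (running total=16) -> [2 5 3 9]

Answer: 16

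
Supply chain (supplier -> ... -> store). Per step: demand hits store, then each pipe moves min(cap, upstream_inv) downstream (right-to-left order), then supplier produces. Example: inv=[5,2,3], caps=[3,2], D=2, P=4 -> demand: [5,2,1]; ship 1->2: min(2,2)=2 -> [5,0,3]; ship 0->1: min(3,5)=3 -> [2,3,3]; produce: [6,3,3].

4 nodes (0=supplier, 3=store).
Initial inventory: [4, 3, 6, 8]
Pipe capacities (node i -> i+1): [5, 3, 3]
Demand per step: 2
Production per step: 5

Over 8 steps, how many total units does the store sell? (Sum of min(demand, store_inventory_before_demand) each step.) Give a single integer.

Answer: 16

Derivation:
Step 1: sold=2 (running total=2) -> [5 4 6 9]
Step 2: sold=2 (running total=4) -> [5 6 6 10]
Step 3: sold=2 (running total=6) -> [5 8 6 11]
Step 4: sold=2 (running total=8) -> [5 10 6 12]
Step 5: sold=2 (running total=10) -> [5 12 6 13]
Step 6: sold=2 (running total=12) -> [5 14 6 14]
Step 7: sold=2 (running total=14) -> [5 16 6 15]
Step 8: sold=2 (running total=16) -> [5 18 6 16]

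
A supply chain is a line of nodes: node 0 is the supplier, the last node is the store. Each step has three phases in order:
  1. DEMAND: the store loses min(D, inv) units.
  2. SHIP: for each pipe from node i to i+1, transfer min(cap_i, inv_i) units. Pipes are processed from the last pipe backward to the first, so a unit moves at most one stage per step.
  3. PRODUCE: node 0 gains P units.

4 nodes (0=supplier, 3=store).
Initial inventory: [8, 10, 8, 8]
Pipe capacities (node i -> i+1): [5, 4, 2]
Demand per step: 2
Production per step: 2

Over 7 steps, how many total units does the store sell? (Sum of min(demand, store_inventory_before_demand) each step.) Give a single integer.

Answer: 14

Derivation:
Step 1: sold=2 (running total=2) -> [5 11 10 8]
Step 2: sold=2 (running total=4) -> [2 12 12 8]
Step 3: sold=2 (running total=6) -> [2 10 14 8]
Step 4: sold=2 (running total=8) -> [2 8 16 8]
Step 5: sold=2 (running total=10) -> [2 6 18 8]
Step 6: sold=2 (running total=12) -> [2 4 20 8]
Step 7: sold=2 (running total=14) -> [2 2 22 8]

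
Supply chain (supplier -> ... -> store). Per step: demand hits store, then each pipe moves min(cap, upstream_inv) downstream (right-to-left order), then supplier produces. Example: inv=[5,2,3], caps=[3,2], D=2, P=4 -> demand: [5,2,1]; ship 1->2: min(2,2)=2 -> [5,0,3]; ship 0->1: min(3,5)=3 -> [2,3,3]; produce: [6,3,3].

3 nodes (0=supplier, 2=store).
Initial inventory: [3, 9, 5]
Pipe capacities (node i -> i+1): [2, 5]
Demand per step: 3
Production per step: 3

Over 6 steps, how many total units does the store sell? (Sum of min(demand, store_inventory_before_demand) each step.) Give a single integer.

Answer: 18

Derivation:
Step 1: sold=3 (running total=3) -> [4 6 7]
Step 2: sold=3 (running total=6) -> [5 3 9]
Step 3: sold=3 (running total=9) -> [6 2 9]
Step 4: sold=3 (running total=12) -> [7 2 8]
Step 5: sold=3 (running total=15) -> [8 2 7]
Step 6: sold=3 (running total=18) -> [9 2 6]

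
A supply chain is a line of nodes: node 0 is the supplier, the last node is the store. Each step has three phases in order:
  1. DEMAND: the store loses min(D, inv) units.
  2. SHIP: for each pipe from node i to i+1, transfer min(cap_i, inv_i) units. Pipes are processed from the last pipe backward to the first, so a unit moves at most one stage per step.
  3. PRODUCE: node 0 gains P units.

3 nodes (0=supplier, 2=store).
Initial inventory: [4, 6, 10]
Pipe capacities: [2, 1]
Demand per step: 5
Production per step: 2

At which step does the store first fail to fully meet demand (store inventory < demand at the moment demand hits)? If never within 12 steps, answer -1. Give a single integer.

Step 1: demand=5,sold=5 ship[1->2]=1 ship[0->1]=2 prod=2 -> [4 7 6]
Step 2: demand=5,sold=5 ship[1->2]=1 ship[0->1]=2 prod=2 -> [4 8 2]
Step 3: demand=5,sold=2 ship[1->2]=1 ship[0->1]=2 prod=2 -> [4 9 1]
Step 4: demand=5,sold=1 ship[1->2]=1 ship[0->1]=2 prod=2 -> [4 10 1]
Step 5: demand=5,sold=1 ship[1->2]=1 ship[0->1]=2 prod=2 -> [4 11 1]
Step 6: demand=5,sold=1 ship[1->2]=1 ship[0->1]=2 prod=2 -> [4 12 1]
Step 7: demand=5,sold=1 ship[1->2]=1 ship[0->1]=2 prod=2 -> [4 13 1]
Step 8: demand=5,sold=1 ship[1->2]=1 ship[0->1]=2 prod=2 -> [4 14 1]
Step 9: demand=5,sold=1 ship[1->2]=1 ship[0->1]=2 prod=2 -> [4 15 1]
Step 10: demand=5,sold=1 ship[1->2]=1 ship[0->1]=2 prod=2 -> [4 16 1]
Step 11: demand=5,sold=1 ship[1->2]=1 ship[0->1]=2 prod=2 -> [4 17 1]
Step 12: demand=5,sold=1 ship[1->2]=1 ship[0->1]=2 prod=2 -> [4 18 1]
First stockout at step 3

3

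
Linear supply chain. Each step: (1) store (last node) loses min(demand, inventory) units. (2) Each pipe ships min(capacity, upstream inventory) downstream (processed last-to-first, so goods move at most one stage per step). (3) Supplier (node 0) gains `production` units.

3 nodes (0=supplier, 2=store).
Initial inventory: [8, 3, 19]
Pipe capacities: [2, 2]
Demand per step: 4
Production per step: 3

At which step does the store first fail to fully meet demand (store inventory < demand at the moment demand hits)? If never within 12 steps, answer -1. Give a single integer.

Step 1: demand=4,sold=4 ship[1->2]=2 ship[0->1]=2 prod=3 -> [9 3 17]
Step 2: demand=4,sold=4 ship[1->2]=2 ship[0->1]=2 prod=3 -> [10 3 15]
Step 3: demand=4,sold=4 ship[1->2]=2 ship[0->1]=2 prod=3 -> [11 3 13]
Step 4: demand=4,sold=4 ship[1->2]=2 ship[0->1]=2 prod=3 -> [12 3 11]
Step 5: demand=4,sold=4 ship[1->2]=2 ship[0->1]=2 prod=3 -> [13 3 9]
Step 6: demand=4,sold=4 ship[1->2]=2 ship[0->1]=2 prod=3 -> [14 3 7]
Step 7: demand=4,sold=4 ship[1->2]=2 ship[0->1]=2 prod=3 -> [15 3 5]
Step 8: demand=4,sold=4 ship[1->2]=2 ship[0->1]=2 prod=3 -> [16 3 3]
Step 9: demand=4,sold=3 ship[1->2]=2 ship[0->1]=2 prod=3 -> [17 3 2]
Step 10: demand=4,sold=2 ship[1->2]=2 ship[0->1]=2 prod=3 -> [18 3 2]
Step 11: demand=4,sold=2 ship[1->2]=2 ship[0->1]=2 prod=3 -> [19 3 2]
Step 12: demand=4,sold=2 ship[1->2]=2 ship[0->1]=2 prod=3 -> [20 3 2]
First stockout at step 9

9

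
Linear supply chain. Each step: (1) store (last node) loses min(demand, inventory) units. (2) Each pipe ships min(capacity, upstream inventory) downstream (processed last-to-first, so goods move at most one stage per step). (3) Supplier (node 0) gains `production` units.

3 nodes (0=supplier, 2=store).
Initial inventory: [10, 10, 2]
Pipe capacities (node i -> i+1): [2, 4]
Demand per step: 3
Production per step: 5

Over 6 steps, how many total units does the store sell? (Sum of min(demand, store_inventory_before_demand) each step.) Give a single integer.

Answer: 17

Derivation:
Step 1: sold=2 (running total=2) -> [13 8 4]
Step 2: sold=3 (running total=5) -> [16 6 5]
Step 3: sold=3 (running total=8) -> [19 4 6]
Step 4: sold=3 (running total=11) -> [22 2 7]
Step 5: sold=3 (running total=14) -> [25 2 6]
Step 6: sold=3 (running total=17) -> [28 2 5]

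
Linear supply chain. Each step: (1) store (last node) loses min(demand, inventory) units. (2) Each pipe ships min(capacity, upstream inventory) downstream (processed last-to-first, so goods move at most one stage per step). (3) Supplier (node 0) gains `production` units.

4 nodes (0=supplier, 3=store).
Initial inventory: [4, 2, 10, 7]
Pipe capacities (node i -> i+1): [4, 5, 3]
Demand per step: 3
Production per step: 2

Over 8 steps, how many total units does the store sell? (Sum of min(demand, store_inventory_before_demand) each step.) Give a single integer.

Step 1: sold=3 (running total=3) -> [2 4 9 7]
Step 2: sold=3 (running total=6) -> [2 2 10 7]
Step 3: sold=3 (running total=9) -> [2 2 9 7]
Step 4: sold=3 (running total=12) -> [2 2 8 7]
Step 5: sold=3 (running total=15) -> [2 2 7 7]
Step 6: sold=3 (running total=18) -> [2 2 6 7]
Step 7: sold=3 (running total=21) -> [2 2 5 7]
Step 8: sold=3 (running total=24) -> [2 2 4 7]

Answer: 24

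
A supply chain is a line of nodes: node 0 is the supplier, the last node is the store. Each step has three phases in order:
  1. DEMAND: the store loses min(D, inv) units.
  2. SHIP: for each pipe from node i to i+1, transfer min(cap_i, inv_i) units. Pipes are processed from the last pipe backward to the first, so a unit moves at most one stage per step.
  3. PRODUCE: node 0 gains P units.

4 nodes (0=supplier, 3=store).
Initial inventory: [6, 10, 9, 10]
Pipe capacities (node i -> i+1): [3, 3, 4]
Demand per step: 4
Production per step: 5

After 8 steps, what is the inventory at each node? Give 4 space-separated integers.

Step 1: demand=4,sold=4 ship[2->3]=4 ship[1->2]=3 ship[0->1]=3 prod=5 -> inv=[8 10 8 10]
Step 2: demand=4,sold=4 ship[2->3]=4 ship[1->2]=3 ship[0->1]=3 prod=5 -> inv=[10 10 7 10]
Step 3: demand=4,sold=4 ship[2->3]=4 ship[1->2]=3 ship[0->1]=3 prod=5 -> inv=[12 10 6 10]
Step 4: demand=4,sold=4 ship[2->3]=4 ship[1->2]=3 ship[0->1]=3 prod=5 -> inv=[14 10 5 10]
Step 5: demand=4,sold=4 ship[2->3]=4 ship[1->2]=3 ship[0->1]=3 prod=5 -> inv=[16 10 4 10]
Step 6: demand=4,sold=4 ship[2->3]=4 ship[1->2]=3 ship[0->1]=3 prod=5 -> inv=[18 10 3 10]
Step 7: demand=4,sold=4 ship[2->3]=3 ship[1->2]=3 ship[0->1]=3 prod=5 -> inv=[20 10 3 9]
Step 8: demand=4,sold=4 ship[2->3]=3 ship[1->2]=3 ship[0->1]=3 prod=5 -> inv=[22 10 3 8]

22 10 3 8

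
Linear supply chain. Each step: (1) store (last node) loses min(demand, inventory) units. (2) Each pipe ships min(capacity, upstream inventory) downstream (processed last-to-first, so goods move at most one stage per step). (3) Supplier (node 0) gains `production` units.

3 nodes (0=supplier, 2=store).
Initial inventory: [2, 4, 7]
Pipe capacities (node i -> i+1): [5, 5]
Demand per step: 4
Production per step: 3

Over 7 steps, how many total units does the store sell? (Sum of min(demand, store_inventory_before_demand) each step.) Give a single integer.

Step 1: sold=4 (running total=4) -> [3 2 7]
Step 2: sold=4 (running total=8) -> [3 3 5]
Step 3: sold=4 (running total=12) -> [3 3 4]
Step 4: sold=4 (running total=16) -> [3 3 3]
Step 5: sold=3 (running total=19) -> [3 3 3]
Step 6: sold=3 (running total=22) -> [3 3 3]
Step 7: sold=3 (running total=25) -> [3 3 3]

Answer: 25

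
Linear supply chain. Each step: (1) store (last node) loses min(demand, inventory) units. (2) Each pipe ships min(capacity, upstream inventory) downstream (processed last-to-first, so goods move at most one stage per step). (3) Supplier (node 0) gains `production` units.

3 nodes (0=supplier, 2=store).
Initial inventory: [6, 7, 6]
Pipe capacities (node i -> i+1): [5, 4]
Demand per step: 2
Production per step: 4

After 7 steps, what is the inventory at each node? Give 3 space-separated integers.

Step 1: demand=2,sold=2 ship[1->2]=4 ship[0->1]=5 prod=4 -> inv=[5 8 8]
Step 2: demand=2,sold=2 ship[1->2]=4 ship[0->1]=5 prod=4 -> inv=[4 9 10]
Step 3: demand=2,sold=2 ship[1->2]=4 ship[0->1]=4 prod=4 -> inv=[4 9 12]
Step 4: demand=2,sold=2 ship[1->2]=4 ship[0->1]=4 prod=4 -> inv=[4 9 14]
Step 5: demand=2,sold=2 ship[1->2]=4 ship[0->1]=4 prod=4 -> inv=[4 9 16]
Step 6: demand=2,sold=2 ship[1->2]=4 ship[0->1]=4 prod=4 -> inv=[4 9 18]
Step 7: demand=2,sold=2 ship[1->2]=4 ship[0->1]=4 prod=4 -> inv=[4 9 20]

4 9 20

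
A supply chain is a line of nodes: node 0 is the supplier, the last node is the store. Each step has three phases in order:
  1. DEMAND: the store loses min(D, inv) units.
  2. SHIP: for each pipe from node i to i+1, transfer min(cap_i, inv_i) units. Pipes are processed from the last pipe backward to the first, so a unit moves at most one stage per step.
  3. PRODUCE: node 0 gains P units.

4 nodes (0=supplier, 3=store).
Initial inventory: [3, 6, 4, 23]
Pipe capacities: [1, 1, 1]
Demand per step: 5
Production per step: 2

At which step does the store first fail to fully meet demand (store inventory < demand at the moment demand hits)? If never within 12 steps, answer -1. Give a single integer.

Step 1: demand=5,sold=5 ship[2->3]=1 ship[1->2]=1 ship[0->1]=1 prod=2 -> [4 6 4 19]
Step 2: demand=5,sold=5 ship[2->3]=1 ship[1->2]=1 ship[0->1]=1 prod=2 -> [5 6 4 15]
Step 3: demand=5,sold=5 ship[2->3]=1 ship[1->2]=1 ship[0->1]=1 prod=2 -> [6 6 4 11]
Step 4: demand=5,sold=5 ship[2->3]=1 ship[1->2]=1 ship[0->1]=1 prod=2 -> [7 6 4 7]
Step 5: demand=5,sold=5 ship[2->3]=1 ship[1->2]=1 ship[0->1]=1 prod=2 -> [8 6 4 3]
Step 6: demand=5,sold=3 ship[2->3]=1 ship[1->2]=1 ship[0->1]=1 prod=2 -> [9 6 4 1]
Step 7: demand=5,sold=1 ship[2->3]=1 ship[1->2]=1 ship[0->1]=1 prod=2 -> [10 6 4 1]
Step 8: demand=5,sold=1 ship[2->3]=1 ship[1->2]=1 ship[0->1]=1 prod=2 -> [11 6 4 1]
Step 9: demand=5,sold=1 ship[2->3]=1 ship[1->2]=1 ship[0->1]=1 prod=2 -> [12 6 4 1]
Step 10: demand=5,sold=1 ship[2->3]=1 ship[1->2]=1 ship[0->1]=1 prod=2 -> [13 6 4 1]
Step 11: demand=5,sold=1 ship[2->3]=1 ship[1->2]=1 ship[0->1]=1 prod=2 -> [14 6 4 1]
Step 12: demand=5,sold=1 ship[2->3]=1 ship[1->2]=1 ship[0->1]=1 prod=2 -> [15 6 4 1]
First stockout at step 6

6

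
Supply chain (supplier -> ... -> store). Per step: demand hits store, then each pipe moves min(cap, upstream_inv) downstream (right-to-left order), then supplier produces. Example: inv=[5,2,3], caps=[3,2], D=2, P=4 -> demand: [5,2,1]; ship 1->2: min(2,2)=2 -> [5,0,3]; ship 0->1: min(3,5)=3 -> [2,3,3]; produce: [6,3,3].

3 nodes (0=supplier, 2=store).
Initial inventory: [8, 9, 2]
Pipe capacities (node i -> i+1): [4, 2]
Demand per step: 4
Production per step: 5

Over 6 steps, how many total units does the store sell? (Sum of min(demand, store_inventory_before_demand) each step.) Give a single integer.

Answer: 12

Derivation:
Step 1: sold=2 (running total=2) -> [9 11 2]
Step 2: sold=2 (running total=4) -> [10 13 2]
Step 3: sold=2 (running total=6) -> [11 15 2]
Step 4: sold=2 (running total=8) -> [12 17 2]
Step 5: sold=2 (running total=10) -> [13 19 2]
Step 6: sold=2 (running total=12) -> [14 21 2]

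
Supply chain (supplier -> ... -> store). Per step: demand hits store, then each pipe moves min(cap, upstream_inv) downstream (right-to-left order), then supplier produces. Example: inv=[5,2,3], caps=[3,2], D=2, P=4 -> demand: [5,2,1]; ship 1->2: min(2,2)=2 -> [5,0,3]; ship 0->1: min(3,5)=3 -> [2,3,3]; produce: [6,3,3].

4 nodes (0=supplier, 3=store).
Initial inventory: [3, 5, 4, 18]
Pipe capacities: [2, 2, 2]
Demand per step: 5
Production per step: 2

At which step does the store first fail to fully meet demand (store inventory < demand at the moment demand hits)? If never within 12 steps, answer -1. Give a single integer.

Step 1: demand=5,sold=5 ship[2->3]=2 ship[1->2]=2 ship[0->1]=2 prod=2 -> [3 5 4 15]
Step 2: demand=5,sold=5 ship[2->3]=2 ship[1->2]=2 ship[0->1]=2 prod=2 -> [3 5 4 12]
Step 3: demand=5,sold=5 ship[2->3]=2 ship[1->2]=2 ship[0->1]=2 prod=2 -> [3 5 4 9]
Step 4: demand=5,sold=5 ship[2->3]=2 ship[1->2]=2 ship[0->1]=2 prod=2 -> [3 5 4 6]
Step 5: demand=5,sold=5 ship[2->3]=2 ship[1->2]=2 ship[0->1]=2 prod=2 -> [3 5 4 3]
Step 6: demand=5,sold=3 ship[2->3]=2 ship[1->2]=2 ship[0->1]=2 prod=2 -> [3 5 4 2]
Step 7: demand=5,sold=2 ship[2->3]=2 ship[1->2]=2 ship[0->1]=2 prod=2 -> [3 5 4 2]
Step 8: demand=5,sold=2 ship[2->3]=2 ship[1->2]=2 ship[0->1]=2 prod=2 -> [3 5 4 2]
Step 9: demand=5,sold=2 ship[2->3]=2 ship[1->2]=2 ship[0->1]=2 prod=2 -> [3 5 4 2]
Step 10: demand=5,sold=2 ship[2->3]=2 ship[1->2]=2 ship[0->1]=2 prod=2 -> [3 5 4 2]
Step 11: demand=5,sold=2 ship[2->3]=2 ship[1->2]=2 ship[0->1]=2 prod=2 -> [3 5 4 2]
Step 12: demand=5,sold=2 ship[2->3]=2 ship[1->2]=2 ship[0->1]=2 prod=2 -> [3 5 4 2]
First stockout at step 6

6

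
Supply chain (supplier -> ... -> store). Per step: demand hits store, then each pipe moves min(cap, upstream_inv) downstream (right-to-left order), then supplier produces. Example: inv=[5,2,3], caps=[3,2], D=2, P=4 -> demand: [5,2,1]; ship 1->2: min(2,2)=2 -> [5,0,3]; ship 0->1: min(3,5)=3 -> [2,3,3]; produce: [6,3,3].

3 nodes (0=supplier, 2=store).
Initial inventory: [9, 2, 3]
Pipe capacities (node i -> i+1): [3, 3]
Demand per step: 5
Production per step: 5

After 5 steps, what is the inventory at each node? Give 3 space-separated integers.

Step 1: demand=5,sold=3 ship[1->2]=2 ship[0->1]=3 prod=5 -> inv=[11 3 2]
Step 2: demand=5,sold=2 ship[1->2]=3 ship[0->1]=3 prod=5 -> inv=[13 3 3]
Step 3: demand=5,sold=3 ship[1->2]=3 ship[0->1]=3 prod=5 -> inv=[15 3 3]
Step 4: demand=5,sold=3 ship[1->2]=3 ship[0->1]=3 prod=5 -> inv=[17 3 3]
Step 5: demand=5,sold=3 ship[1->2]=3 ship[0->1]=3 prod=5 -> inv=[19 3 3]

19 3 3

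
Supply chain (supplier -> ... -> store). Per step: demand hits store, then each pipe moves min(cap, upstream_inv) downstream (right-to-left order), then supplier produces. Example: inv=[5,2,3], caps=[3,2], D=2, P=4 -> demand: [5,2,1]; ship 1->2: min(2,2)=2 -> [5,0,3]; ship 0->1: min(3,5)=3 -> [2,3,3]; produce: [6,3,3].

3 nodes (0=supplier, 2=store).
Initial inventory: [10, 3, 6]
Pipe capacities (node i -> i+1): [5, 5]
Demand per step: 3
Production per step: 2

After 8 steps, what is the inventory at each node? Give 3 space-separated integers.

Step 1: demand=3,sold=3 ship[1->2]=3 ship[0->1]=5 prod=2 -> inv=[7 5 6]
Step 2: demand=3,sold=3 ship[1->2]=5 ship[0->1]=5 prod=2 -> inv=[4 5 8]
Step 3: demand=3,sold=3 ship[1->2]=5 ship[0->1]=4 prod=2 -> inv=[2 4 10]
Step 4: demand=3,sold=3 ship[1->2]=4 ship[0->1]=2 prod=2 -> inv=[2 2 11]
Step 5: demand=3,sold=3 ship[1->2]=2 ship[0->1]=2 prod=2 -> inv=[2 2 10]
Step 6: demand=3,sold=3 ship[1->2]=2 ship[0->1]=2 prod=2 -> inv=[2 2 9]
Step 7: demand=3,sold=3 ship[1->2]=2 ship[0->1]=2 prod=2 -> inv=[2 2 8]
Step 8: demand=3,sold=3 ship[1->2]=2 ship[0->1]=2 prod=2 -> inv=[2 2 7]

2 2 7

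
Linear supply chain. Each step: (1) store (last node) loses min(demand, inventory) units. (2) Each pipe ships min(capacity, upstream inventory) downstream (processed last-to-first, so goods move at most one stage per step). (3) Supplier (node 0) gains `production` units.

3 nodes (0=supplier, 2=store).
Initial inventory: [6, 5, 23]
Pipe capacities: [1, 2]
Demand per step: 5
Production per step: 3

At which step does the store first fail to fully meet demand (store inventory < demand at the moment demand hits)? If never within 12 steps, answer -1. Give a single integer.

Step 1: demand=5,sold=5 ship[1->2]=2 ship[0->1]=1 prod=3 -> [8 4 20]
Step 2: demand=5,sold=5 ship[1->2]=2 ship[0->1]=1 prod=3 -> [10 3 17]
Step 3: demand=5,sold=5 ship[1->2]=2 ship[0->1]=1 prod=3 -> [12 2 14]
Step 4: demand=5,sold=5 ship[1->2]=2 ship[0->1]=1 prod=3 -> [14 1 11]
Step 5: demand=5,sold=5 ship[1->2]=1 ship[0->1]=1 prod=3 -> [16 1 7]
Step 6: demand=5,sold=5 ship[1->2]=1 ship[0->1]=1 prod=3 -> [18 1 3]
Step 7: demand=5,sold=3 ship[1->2]=1 ship[0->1]=1 prod=3 -> [20 1 1]
Step 8: demand=5,sold=1 ship[1->2]=1 ship[0->1]=1 prod=3 -> [22 1 1]
Step 9: demand=5,sold=1 ship[1->2]=1 ship[0->1]=1 prod=3 -> [24 1 1]
Step 10: demand=5,sold=1 ship[1->2]=1 ship[0->1]=1 prod=3 -> [26 1 1]
Step 11: demand=5,sold=1 ship[1->2]=1 ship[0->1]=1 prod=3 -> [28 1 1]
Step 12: demand=5,sold=1 ship[1->2]=1 ship[0->1]=1 prod=3 -> [30 1 1]
First stockout at step 7

7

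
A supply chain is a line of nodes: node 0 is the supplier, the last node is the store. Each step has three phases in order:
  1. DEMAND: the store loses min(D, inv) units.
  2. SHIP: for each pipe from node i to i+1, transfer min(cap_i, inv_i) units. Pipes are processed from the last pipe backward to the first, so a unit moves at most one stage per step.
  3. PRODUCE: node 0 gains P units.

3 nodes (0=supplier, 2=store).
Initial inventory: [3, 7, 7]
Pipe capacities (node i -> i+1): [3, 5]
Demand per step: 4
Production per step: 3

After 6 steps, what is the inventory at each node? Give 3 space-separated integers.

Step 1: demand=4,sold=4 ship[1->2]=5 ship[0->1]=3 prod=3 -> inv=[3 5 8]
Step 2: demand=4,sold=4 ship[1->2]=5 ship[0->1]=3 prod=3 -> inv=[3 3 9]
Step 3: demand=4,sold=4 ship[1->2]=3 ship[0->1]=3 prod=3 -> inv=[3 3 8]
Step 4: demand=4,sold=4 ship[1->2]=3 ship[0->1]=3 prod=3 -> inv=[3 3 7]
Step 5: demand=4,sold=4 ship[1->2]=3 ship[0->1]=3 prod=3 -> inv=[3 3 6]
Step 6: demand=4,sold=4 ship[1->2]=3 ship[0->1]=3 prod=3 -> inv=[3 3 5]

3 3 5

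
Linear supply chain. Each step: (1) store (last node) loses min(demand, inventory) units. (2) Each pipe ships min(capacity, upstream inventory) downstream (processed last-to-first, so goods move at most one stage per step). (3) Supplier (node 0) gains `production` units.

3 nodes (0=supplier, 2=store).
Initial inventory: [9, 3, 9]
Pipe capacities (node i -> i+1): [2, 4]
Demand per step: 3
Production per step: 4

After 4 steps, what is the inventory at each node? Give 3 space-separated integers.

Step 1: demand=3,sold=3 ship[1->2]=3 ship[0->1]=2 prod=4 -> inv=[11 2 9]
Step 2: demand=3,sold=3 ship[1->2]=2 ship[0->1]=2 prod=4 -> inv=[13 2 8]
Step 3: demand=3,sold=3 ship[1->2]=2 ship[0->1]=2 prod=4 -> inv=[15 2 7]
Step 4: demand=3,sold=3 ship[1->2]=2 ship[0->1]=2 prod=4 -> inv=[17 2 6]

17 2 6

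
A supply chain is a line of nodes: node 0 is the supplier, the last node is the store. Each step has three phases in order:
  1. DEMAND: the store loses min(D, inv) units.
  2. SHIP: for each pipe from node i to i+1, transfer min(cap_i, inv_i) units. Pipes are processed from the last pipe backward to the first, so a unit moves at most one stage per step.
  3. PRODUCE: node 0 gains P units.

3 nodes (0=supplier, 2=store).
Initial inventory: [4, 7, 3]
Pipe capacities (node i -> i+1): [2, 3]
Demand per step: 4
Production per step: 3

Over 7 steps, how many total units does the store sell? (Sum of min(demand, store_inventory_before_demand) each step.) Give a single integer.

Answer: 20

Derivation:
Step 1: sold=3 (running total=3) -> [5 6 3]
Step 2: sold=3 (running total=6) -> [6 5 3]
Step 3: sold=3 (running total=9) -> [7 4 3]
Step 4: sold=3 (running total=12) -> [8 3 3]
Step 5: sold=3 (running total=15) -> [9 2 3]
Step 6: sold=3 (running total=18) -> [10 2 2]
Step 7: sold=2 (running total=20) -> [11 2 2]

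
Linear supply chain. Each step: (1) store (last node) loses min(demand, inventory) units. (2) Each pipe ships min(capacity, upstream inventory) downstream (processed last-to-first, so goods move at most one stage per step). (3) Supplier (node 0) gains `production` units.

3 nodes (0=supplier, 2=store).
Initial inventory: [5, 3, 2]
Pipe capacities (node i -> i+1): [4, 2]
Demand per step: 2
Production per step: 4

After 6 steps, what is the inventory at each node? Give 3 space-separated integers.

Step 1: demand=2,sold=2 ship[1->2]=2 ship[0->1]=4 prod=4 -> inv=[5 5 2]
Step 2: demand=2,sold=2 ship[1->2]=2 ship[0->1]=4 prod=4 -> inv=[5 7 2]
Step 3: demand=2,sold=2 ship[1->2]=2 ship[0->1]=4 prod=4 -> inv=[5 9 2]
Step 4: demand=2,sold=2 ship[1->2]=2 ship[0->1]=4 prod=4 -> inv=[5 11 2]
Step 5: demand=2,sold=2 ship[1->2]=2 ship[0->1]=4 prod=4 -> inv=[5 13 2]
Step 6: demand=2,sold=2 ship[1->2]=2 ship[0->1]=4 prod=4 -> inv=[5 15 2]

5 15 2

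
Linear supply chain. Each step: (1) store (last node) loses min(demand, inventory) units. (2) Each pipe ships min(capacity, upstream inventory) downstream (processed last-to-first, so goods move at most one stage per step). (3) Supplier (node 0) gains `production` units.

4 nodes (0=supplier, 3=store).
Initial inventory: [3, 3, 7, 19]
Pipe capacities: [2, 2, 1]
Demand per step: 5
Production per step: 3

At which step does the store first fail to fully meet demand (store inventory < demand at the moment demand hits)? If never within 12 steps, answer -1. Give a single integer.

Step 1: demand=5,sold=5 ship[2->3]=1 ship[1->2]=2 ship[0->1]=2 prod=3 -> [4 3 8 15]
Step 2: demand=5,sold=5 ship[2->3]=1 ship[1->2]=2 ship[0->1]=2 prod=3 -> [5 3 9 11]
Step 3: demand=5,sold=5 ship[2->3]=1 ship[1->2]=2 ship[0->1]=2 prod=3 -> [6 3 10 7]
Step 4: demand=5,sold=5 ship[2->3]=1 ship[1->2]=2 ship[0->1]=2 prod=3 -> [7 3 11 3]
Step 5: demand=5,sold=3 ship[2->3]=1 ship[1->2]=2 ship[0->1]=2 prod=3 -> [8 3 12 1]
Step 6: demand=5,sold=1 ship[2->3]=1 ship[1->2]=2 ship[0->1]=2 prod=3 -> [9 3 13 1]
Step 7: demand=5,sold=1 ship[2->3]=1 ship[1->2]=2 ship[0->1]=2 prod=3 -> [10 3 14 1]
Step 8: demand=5,sold=1 ship[2->3]=1 ship[1->2]=2 ship[0->1]=2 prod=3 -> [11 3 15 1]
Step 9: demand=5,sold=1 ship[2->3]=1 ship[1->2]=2 ship[0->1]=2 prod=3 -> [12 3 16 1]
Step 10: demand=5,sold=1 ship[2->3]=1 ship[1->2]=2 ship[0->1]=2 prod=3 -> [13 3 17 1]
Step 11: demand=5,sold=1 ship[2->3]=1 ship[1->2]=2 ship[0->1]=2 prod=3 -> [14 3 18 1]
Step 12: demand=5,sold=1 ship[2->3]=1 ship[1->2]=2 ship[0->1]=2 prod=3 -> [15 3 19 1]
First stockout at step 5

5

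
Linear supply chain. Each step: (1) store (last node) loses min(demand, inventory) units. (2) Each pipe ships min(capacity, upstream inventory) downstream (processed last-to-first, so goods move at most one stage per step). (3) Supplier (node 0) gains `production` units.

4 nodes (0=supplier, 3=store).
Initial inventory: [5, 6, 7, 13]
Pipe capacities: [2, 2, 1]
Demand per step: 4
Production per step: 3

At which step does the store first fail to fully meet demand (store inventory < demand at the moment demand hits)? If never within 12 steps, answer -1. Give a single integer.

Step 1: demand=4,sold=4 ship[2->3]=1 ship[1->2]=2 ship[0->1]=2 prod=3 -> [6 6 8 10]
Step 2: demand=4,sold=4 ship[2->3]=1 ship[1->2]=2 ship[0->1]=2 prod=3 -> [7 6 9 7]
Step 3: demand=4,sold=4 ship[2->3]=1 ship[1->2]=2 ship[0->1]=2 prod=3 -> [8 6 10 4]
Step 4: demand=4,sold=4 ship[2->3]=1 ship[1->2]=2 ship[0->1]=2 prod=3 -> [9 6 11 1]
Step 5: demand=4,sold=1 ship[2->3]=1 ship[1->2]=2 ship[0->1]=2 prod=3 -> [10 6 12 1]
Step 6: demand=4,sold=1 ship[2->3]=1 ship[1->2]=2 ship[0->1]=2 prod=3 -> [11 6 13 1]
Step 7: demand=4,sold=1 ship[2->3]=1 ship[1->2]=2 ship[0->1]=2 prod=3 -> [12 6 14 1]
Step 8: demand=4,sold=1 ship[2->3]=1 ship[1->2]=2 ship[0->1]=2 prod=3 -> [13 6 15 1]
Step 9: demand=4,sold=1 ship[2->3]=1 ship[1->2]=2 ship[0->1]=2 prod=3 -> [14 6 16 1]
Step 10: demand=4,sold=1 ship[2->3]=1 ship[1->2]=2 ship[0->1]=2 prod=3 -> [15 6 17 1]
Step 11: demand=4,sold=1 ship[2->3]=1 ship[1->2]=2 ship[0->1]=2 prod=3 -> [16 6 18 1]
Step 12: demand=4,sold=1 ship[2->3]=1 ship[1->2]=2 ship[0->1]=2 prod=3 -> [17 6 19 1]
First stockout at step 5

5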